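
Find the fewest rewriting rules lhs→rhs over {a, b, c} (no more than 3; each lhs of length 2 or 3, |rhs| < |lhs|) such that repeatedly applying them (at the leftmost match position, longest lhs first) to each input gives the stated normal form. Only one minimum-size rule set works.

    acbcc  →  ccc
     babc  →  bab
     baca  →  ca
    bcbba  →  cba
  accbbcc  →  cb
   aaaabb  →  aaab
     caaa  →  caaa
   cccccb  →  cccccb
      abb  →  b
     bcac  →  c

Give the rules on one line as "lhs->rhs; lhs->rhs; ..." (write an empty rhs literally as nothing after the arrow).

ac->b; bb->c; bc->b

  | acbcc => bbcc => ccc
  | babc => bab
  | baca => bba => ca
  | bcbba => bbba => cba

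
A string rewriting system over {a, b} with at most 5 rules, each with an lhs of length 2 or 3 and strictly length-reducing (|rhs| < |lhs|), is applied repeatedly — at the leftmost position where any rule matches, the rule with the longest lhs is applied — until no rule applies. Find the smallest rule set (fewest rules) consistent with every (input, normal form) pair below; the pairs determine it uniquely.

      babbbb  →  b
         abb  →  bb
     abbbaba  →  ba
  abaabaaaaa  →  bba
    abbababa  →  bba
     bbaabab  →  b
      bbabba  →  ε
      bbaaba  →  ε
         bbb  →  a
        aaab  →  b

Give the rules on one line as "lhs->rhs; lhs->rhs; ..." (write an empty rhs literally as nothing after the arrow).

aa->; ab->b; bab->b; bbb->a

  | babbbb => bbbb => ab => b
  | abb => bb
  | abbbaba => bbbaba => aaba => ba
  | abaabaaaaa => baabaaaaa => bbaaaaa => bbaaa => bba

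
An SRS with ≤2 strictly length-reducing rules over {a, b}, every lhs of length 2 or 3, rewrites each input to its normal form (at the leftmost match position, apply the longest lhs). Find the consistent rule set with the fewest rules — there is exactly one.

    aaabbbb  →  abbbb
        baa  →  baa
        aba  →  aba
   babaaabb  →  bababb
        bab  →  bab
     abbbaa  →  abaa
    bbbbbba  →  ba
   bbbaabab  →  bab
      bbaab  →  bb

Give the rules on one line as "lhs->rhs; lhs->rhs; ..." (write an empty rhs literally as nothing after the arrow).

  | aaabbbb => abbbb
  | baa
  | aba
  | babaaabb => bababb

aab->b; bba->ba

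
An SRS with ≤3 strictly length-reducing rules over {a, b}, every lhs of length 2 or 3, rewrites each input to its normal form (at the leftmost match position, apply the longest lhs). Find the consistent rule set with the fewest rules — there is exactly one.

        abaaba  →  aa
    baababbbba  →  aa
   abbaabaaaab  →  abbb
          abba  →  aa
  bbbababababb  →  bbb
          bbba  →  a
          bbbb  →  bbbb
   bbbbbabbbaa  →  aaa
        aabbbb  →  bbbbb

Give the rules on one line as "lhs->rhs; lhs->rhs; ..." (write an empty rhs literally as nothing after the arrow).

aab->bb; ba->a

  | abaaba => aaaba => abba => aba => aa
  | baababbbba => aababbbba => bbabbbba => babbbba => abbbba => abbba => abba => aba => aa
  | abbaabaaaab => abaabaaaab => aaabaaaab => abbaaaab => abaaaab => aaaaab => aaabb => abbb
  | abba => aba => aa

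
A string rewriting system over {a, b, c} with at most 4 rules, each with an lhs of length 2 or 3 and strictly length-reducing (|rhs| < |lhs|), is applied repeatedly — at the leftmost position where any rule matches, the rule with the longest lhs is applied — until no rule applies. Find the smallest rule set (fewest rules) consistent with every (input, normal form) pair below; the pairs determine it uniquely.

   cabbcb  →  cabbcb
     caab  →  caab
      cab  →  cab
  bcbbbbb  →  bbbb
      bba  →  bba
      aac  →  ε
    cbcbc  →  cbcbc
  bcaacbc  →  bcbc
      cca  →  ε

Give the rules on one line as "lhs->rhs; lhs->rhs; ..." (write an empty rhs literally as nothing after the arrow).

  | cabbcb
  | caab
  | cab
  | bcbbbbb => bbbb

aac->; cbb->; cca->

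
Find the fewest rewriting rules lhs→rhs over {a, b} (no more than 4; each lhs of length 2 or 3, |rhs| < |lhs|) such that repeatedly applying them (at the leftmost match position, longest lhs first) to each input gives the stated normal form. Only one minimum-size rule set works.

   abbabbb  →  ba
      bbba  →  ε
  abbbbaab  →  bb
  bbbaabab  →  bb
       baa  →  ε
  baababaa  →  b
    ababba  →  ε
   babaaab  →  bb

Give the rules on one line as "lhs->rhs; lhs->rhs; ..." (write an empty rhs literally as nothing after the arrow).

ab->b; baa->; bbb->ba

  | abbabbb => bbabbb => bbbbb => babb => bbb => ba
  | bbba => baa => ε
  | abbbbaab => bbbbaab => babaab => bbaab => bb
  | bbbaabab => baaabab => abab => bab => bb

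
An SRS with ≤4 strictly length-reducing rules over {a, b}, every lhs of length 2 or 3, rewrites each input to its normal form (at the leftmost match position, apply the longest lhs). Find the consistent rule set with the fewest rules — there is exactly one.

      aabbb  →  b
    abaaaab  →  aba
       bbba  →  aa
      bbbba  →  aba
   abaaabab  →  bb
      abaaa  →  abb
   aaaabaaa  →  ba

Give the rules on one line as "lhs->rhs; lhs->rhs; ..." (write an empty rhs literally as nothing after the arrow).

aaa->b; bab->a; bbb->a

  | aabbb => aaa => b
  | abaaaab => abbab => aba
  | bbba => aa
  | bbbba => aba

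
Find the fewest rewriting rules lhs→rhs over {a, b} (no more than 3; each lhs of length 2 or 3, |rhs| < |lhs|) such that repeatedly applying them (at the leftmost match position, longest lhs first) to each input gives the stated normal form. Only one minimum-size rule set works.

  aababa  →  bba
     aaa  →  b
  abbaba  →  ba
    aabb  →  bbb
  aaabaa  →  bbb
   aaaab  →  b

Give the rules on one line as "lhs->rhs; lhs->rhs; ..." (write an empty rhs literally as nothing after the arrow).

aa->b; aaa->b; ab->

  | aababa => bbaba => bba
  | aaa => b
  | abbaba => baba => ba
  | aabb => bbb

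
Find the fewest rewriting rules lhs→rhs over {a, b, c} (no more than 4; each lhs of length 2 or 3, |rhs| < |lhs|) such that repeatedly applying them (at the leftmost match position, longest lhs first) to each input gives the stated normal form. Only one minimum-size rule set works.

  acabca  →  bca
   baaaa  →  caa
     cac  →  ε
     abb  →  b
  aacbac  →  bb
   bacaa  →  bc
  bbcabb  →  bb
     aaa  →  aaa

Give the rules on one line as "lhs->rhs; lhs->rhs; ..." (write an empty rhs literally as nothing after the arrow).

ab->; ac->b; baa->c; cb->

  | acabca => babca => bca
  | baaaa => caa
  | cac => cb => ε
  | abb => b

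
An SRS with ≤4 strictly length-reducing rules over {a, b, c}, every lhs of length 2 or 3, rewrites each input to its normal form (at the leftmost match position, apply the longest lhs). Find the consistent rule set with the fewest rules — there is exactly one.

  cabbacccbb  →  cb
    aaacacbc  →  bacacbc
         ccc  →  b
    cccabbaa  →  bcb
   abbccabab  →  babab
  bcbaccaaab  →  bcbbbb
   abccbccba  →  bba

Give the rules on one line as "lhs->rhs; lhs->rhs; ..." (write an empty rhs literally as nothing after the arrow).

  | cabbacccbb => ccacccbb => acccbb => abbb => cb
  | aaacacbc => bacacbc
  | ccc => b
  | cccabbaa => babbaa => bcaa => bcb

aa->b; abb->c; cc->; ccc->b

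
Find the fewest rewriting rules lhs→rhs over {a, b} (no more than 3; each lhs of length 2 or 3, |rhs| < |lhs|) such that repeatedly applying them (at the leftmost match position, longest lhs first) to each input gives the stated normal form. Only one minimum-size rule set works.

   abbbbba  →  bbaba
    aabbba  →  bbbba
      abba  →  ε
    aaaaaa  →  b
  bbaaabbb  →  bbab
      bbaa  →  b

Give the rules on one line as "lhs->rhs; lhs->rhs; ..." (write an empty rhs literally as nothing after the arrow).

  | abbbbba => babbba => bbaba
  | aabbba => bbbba
  | abba => baa => ε
  | aaaaaa => baaaa => aa => b

aa->b; abb->ba; baa->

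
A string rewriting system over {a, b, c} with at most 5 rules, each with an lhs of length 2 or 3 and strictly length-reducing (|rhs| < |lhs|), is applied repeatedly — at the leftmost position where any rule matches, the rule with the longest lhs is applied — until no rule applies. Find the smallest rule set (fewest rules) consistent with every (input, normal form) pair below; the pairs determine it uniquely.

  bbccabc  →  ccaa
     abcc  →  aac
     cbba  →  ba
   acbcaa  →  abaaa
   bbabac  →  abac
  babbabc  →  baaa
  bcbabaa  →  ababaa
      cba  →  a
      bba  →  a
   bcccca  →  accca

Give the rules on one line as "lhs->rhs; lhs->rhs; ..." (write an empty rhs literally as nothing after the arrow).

  | bbccabc => ccabc => ccaa
  | abcc => aac
  | cbba => ba
  | acbcaa => abaaa

bb->; bc->a; cb->; cbc->ba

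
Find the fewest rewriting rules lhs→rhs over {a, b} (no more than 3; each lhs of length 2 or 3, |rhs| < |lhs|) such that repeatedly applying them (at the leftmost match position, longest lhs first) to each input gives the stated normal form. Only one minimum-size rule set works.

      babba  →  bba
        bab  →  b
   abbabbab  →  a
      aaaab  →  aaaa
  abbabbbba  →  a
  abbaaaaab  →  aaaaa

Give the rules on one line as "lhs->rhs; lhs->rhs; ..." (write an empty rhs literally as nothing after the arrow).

  | babba => bba
  | bab => b
  | abbabbab => ababbab => abbab => abab => ab => a
  | aaaab => aaaa

ab->a; aba->a; bab->b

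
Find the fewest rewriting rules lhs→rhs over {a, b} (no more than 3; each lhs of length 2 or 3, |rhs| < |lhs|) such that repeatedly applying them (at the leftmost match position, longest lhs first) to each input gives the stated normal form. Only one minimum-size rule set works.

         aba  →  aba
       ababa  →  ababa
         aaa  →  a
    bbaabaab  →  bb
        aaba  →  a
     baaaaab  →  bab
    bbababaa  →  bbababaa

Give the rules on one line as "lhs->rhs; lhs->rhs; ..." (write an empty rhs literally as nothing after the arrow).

aaa->a; aab->

  | aba
  | ababa
  | aaa => a
  | bbaabaab => bbaab => bb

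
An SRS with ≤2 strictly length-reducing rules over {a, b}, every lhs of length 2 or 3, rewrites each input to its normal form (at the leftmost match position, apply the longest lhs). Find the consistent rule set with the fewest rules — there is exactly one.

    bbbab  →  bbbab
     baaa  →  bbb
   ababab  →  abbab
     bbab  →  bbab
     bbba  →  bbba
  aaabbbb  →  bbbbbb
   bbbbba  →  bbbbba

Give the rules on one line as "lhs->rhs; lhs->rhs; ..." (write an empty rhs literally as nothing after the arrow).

  | bbbab
  | baaa => bbb
  | ababab => abbab
  | bbab

aaa->bb; aba->ab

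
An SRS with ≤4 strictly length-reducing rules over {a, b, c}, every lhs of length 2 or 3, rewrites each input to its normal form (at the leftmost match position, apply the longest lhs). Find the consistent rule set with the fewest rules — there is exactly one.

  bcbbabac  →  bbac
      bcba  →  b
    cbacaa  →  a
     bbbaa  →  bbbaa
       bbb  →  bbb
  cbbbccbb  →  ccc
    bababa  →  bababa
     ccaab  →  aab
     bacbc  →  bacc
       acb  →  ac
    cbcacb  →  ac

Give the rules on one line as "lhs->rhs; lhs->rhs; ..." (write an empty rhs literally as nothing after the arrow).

  | bcbbabac => bcbabac => bcabac => bbac
  | bcba => bca => b
  | cbacaa => cacaa => caa => a
  | bbbaa

ca->; cb->c; cca->a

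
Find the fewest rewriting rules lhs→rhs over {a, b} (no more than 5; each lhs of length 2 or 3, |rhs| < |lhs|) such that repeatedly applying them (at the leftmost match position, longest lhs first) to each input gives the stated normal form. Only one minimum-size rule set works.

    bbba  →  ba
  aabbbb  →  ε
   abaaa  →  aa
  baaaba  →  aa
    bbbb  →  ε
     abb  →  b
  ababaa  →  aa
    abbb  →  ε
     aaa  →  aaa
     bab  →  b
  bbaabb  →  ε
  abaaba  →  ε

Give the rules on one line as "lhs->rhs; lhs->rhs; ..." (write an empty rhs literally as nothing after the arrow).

ab->; aba->; baa->aa; bb->

  | bbba => ba
  | aabbbb => abbb => bb => ε
  | abaaa => aa
  | baaaba => aaaba => aa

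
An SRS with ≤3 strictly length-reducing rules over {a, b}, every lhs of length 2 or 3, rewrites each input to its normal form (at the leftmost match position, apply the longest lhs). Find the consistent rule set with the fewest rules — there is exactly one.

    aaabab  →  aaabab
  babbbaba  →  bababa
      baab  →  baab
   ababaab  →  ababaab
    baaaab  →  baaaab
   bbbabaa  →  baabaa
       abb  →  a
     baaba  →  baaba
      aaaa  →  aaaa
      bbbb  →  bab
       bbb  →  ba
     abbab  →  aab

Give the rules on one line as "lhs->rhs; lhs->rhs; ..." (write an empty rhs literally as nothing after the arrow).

abb->a; bbb->ba

  | aaabab
  | babbbaba => bababa
  | baab
  | ababaab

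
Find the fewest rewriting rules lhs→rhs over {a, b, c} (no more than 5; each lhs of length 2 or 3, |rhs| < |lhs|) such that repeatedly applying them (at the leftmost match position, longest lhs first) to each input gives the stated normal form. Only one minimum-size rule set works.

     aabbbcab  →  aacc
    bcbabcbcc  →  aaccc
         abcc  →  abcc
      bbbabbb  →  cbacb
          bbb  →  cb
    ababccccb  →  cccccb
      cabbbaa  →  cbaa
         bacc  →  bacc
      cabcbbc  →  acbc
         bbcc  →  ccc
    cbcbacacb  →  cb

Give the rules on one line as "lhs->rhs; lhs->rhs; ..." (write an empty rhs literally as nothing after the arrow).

  | aabbbcab => aacbcab => aacbb => aacc
  | bcbabcbcc => acabcbcc => abcbcc => aaccc
  | abcc
  | bbbabbb => cbabbb => cbacb

aba->b; bb->c; bcb->ac; ca->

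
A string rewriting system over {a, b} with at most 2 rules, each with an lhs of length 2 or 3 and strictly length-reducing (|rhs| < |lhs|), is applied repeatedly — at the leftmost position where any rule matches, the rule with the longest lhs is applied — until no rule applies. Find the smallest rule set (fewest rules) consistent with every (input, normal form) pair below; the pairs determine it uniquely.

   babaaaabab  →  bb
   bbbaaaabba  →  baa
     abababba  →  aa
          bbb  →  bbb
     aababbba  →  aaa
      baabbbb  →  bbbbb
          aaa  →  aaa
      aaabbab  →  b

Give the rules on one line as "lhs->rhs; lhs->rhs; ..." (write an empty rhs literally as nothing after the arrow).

ab->b; bba->aa

  | babaaaabab => bbaaaabab => aaaaabab => aaaabab => aaabab => aabab => abab => bab => bb
  | bbbaaaabba => baaaaabba => baaaabba => baaabba => baabba => babba => bbba => baa
  | abababba => bababba => bbabba => aabba => abba => bba => aa
  | bbb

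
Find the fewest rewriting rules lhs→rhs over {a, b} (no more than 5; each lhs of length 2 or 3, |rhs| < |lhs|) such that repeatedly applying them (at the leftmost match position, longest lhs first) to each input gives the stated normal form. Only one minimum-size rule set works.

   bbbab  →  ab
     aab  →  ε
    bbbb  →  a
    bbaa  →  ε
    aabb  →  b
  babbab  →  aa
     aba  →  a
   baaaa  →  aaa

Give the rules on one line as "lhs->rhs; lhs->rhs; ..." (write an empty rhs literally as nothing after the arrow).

  | bbbab => baab => ab
  | aab => ε
  | bbbb => bab => a
  | bbaa => ba => ε

aab->; ba->; bab->a; bbb->ba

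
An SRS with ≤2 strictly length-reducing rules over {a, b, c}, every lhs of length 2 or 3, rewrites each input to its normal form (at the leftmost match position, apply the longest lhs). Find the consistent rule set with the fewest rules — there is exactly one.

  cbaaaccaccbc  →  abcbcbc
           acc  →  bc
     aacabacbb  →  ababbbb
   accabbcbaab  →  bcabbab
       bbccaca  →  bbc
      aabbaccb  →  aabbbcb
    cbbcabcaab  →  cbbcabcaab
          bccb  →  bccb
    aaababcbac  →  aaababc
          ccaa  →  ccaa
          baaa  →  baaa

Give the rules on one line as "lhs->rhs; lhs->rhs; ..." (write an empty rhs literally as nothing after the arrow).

ac->b; cba->

  | cbaaaccaccbc => aaccaccbc => abcaccbc => abcbcbc
  | acc => bc
  | aacabacbb => ababacbb => ababbbb
  | accabbcbaab => bcabbcbaab => bcabbab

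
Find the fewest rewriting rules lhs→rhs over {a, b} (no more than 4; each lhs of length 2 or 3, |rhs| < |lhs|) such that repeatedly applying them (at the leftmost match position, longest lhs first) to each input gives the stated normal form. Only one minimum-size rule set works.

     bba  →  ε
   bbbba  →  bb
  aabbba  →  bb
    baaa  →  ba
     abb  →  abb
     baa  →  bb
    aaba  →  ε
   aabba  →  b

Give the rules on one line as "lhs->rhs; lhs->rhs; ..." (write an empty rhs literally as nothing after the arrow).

  | bba => ε
  | bbbba => bb
  | aabbba => bbbba => bb
  | baaa => ba

aa->b; aaa->a; bba->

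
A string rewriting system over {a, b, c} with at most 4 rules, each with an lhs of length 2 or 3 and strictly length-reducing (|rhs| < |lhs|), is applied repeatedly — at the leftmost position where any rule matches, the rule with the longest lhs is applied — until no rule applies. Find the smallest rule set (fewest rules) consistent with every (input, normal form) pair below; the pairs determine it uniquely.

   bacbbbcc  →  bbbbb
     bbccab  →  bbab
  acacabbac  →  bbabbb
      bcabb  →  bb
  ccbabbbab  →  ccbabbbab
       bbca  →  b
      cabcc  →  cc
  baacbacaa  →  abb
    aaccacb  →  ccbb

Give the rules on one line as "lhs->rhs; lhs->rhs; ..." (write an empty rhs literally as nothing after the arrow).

aa->; ac->b; bc->a

  | bacbbbcc => bbbbbcc => bbbbac => bbbbb
  | bbccab => bacab => bbab
  | acacabbac => bacabbac => bbabbac => bbabbb
  | bcabb => aabb => bb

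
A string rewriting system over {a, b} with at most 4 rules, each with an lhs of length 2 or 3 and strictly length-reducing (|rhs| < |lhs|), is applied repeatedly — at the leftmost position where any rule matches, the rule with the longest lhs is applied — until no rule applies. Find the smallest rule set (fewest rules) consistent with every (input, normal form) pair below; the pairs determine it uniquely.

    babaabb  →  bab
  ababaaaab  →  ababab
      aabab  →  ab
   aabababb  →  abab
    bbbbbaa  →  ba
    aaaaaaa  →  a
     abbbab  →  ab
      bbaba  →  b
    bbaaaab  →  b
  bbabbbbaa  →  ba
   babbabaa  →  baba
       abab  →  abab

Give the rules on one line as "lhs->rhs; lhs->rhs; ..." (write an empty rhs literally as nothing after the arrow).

  | babaabb => babb => bab
  | ababaaaab => ababab
  | aabab => ab
  | aabababb => ababb => abab

aaa->; aab->; bb->b; bba->b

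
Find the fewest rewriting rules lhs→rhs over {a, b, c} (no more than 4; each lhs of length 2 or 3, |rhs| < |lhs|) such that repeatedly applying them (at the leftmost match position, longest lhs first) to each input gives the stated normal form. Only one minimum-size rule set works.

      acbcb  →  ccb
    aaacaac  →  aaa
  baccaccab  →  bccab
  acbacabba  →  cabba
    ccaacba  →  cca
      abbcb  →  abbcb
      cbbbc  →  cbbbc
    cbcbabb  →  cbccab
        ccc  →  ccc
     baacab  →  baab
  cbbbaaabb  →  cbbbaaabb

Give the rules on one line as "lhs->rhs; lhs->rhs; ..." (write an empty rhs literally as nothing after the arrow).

  | acbcb => ccb
  | aaacaac => aaaac => aaa
  | baccaccab => bcaccab => bccab
  | acbacabba => cacabba => cabba

ac->; acb->c; bab->ca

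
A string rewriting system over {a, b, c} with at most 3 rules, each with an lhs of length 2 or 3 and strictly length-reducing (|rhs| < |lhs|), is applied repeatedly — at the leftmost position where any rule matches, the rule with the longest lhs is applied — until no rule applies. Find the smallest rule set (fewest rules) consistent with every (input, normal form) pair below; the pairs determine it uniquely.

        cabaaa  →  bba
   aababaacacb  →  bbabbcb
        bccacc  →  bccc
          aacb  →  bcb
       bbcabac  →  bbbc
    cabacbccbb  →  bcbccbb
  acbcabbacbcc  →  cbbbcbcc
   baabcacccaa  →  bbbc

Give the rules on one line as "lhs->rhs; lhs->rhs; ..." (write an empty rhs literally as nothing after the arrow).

  | cabaaa => baaa => bba
  | aababaacacb => bbabaacacb => bbabbcacb => bbabbcb
  | bccacc => bccc
  | aacb => bcb

aa->b; ac->c; ca->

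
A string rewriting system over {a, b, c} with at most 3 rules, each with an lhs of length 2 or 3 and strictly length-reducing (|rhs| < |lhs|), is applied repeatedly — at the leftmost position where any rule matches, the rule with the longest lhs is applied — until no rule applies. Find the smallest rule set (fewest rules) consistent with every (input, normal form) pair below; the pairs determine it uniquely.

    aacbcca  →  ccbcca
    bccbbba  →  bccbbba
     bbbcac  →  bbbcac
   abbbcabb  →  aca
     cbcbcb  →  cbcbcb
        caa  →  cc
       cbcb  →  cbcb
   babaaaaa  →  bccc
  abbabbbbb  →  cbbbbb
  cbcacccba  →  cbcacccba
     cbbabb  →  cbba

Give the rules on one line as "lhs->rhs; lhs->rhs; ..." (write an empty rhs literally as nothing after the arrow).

  | aacbcca => ccbcca
  | bccbbba
  | bbbcac
  | abbbcabb => abbcabb => abcabb => acabb => acab => aca

aa->c; ab->a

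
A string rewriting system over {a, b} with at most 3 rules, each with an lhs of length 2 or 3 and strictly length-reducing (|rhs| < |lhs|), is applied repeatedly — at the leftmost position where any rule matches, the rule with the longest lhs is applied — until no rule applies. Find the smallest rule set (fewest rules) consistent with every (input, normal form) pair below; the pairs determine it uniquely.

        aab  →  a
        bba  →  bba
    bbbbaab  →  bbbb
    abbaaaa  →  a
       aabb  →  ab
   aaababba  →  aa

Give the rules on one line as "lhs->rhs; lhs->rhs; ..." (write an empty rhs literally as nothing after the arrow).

  | aab => a
  | bba
  | bbbbaab => bbbb
  | abbaaaa => abaa => a

aab->a; baa->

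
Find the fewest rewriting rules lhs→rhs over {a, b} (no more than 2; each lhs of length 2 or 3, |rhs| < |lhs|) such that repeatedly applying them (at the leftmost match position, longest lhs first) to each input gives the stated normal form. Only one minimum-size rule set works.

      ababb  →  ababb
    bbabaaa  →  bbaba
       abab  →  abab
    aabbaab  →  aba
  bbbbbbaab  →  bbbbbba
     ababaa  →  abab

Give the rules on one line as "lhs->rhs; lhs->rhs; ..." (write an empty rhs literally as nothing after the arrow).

  | ababb
  | bbabaaa => bbaba
  | abab
  | aabbaab => abaab => aba

aa->; aab->a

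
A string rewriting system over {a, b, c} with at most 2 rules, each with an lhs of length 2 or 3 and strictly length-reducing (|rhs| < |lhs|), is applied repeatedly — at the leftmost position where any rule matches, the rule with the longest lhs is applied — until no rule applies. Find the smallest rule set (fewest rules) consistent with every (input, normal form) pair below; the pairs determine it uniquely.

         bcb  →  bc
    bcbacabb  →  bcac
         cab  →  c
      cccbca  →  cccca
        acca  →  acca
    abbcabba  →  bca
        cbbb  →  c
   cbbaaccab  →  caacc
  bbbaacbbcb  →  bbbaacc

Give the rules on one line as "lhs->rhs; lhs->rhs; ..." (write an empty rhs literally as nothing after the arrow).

ab->; cb->c

  | bcb => bc
  | bcbacabb => bcacabb => bcacb => bcac
  | cab => c
  | cccbca => cccca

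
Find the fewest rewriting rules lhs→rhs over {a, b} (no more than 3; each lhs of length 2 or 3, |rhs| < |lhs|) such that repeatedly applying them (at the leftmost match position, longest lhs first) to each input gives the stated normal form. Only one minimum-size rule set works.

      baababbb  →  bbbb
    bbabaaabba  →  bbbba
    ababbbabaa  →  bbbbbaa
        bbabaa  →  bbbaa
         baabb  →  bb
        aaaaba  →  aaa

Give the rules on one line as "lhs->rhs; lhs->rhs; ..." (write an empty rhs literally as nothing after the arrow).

aab->; ab->b

  | baababbb => babbb => bbbb
  | bbabaaabba => bbbaaabba => bbbaba => bbbba
  | ababbbabaa => babbbabaa => bbbbabaa => bbbbbaa
  | bbabaa => bbbaa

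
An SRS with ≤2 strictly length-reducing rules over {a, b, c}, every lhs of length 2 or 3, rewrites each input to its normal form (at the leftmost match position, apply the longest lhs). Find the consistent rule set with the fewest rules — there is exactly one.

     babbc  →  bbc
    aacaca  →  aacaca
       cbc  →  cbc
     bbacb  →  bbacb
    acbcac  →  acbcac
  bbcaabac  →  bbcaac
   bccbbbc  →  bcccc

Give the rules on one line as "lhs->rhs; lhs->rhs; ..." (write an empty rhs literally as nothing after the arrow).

ab->; bbb->c

  | babbc => bbc
  | aacaca
  | cbc
  | bbacb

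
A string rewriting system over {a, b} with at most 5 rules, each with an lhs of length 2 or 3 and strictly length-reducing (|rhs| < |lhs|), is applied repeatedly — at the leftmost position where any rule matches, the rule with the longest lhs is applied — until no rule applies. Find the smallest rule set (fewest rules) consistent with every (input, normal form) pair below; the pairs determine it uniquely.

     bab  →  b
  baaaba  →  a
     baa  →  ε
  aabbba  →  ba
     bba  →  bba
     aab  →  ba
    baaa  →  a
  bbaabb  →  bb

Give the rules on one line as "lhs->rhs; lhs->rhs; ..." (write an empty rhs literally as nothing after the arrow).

  | bab => b
  | baaaba => ababa => aba => a
  | baa => ab => ε
  | aabbba => babba => ba

aab->ba; ab->; abb->; baa->ab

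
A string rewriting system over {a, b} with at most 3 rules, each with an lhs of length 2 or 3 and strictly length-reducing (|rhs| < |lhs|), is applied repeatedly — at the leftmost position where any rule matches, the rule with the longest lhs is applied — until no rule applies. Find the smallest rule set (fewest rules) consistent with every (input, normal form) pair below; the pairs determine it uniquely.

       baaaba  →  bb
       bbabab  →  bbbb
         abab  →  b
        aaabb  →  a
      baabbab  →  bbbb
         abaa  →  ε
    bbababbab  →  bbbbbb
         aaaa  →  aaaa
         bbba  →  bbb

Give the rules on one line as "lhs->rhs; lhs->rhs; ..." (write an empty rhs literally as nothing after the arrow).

ab->; aba->ab; ba->b

  | baaaba => baaba => baba => bba => bb
  | bbabab => bbbab => bbbb
  | abab => abb => b
  | aaabb => aab => a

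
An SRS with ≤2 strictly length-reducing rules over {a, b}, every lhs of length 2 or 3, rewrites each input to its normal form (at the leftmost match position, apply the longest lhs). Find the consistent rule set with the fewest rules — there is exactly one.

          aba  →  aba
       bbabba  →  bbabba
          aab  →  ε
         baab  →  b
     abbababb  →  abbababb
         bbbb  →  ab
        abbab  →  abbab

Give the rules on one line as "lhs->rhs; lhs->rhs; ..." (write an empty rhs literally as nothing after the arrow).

  | aba
  | bbabba
  | aab => ε
  | baab => b

aab->; bbb->a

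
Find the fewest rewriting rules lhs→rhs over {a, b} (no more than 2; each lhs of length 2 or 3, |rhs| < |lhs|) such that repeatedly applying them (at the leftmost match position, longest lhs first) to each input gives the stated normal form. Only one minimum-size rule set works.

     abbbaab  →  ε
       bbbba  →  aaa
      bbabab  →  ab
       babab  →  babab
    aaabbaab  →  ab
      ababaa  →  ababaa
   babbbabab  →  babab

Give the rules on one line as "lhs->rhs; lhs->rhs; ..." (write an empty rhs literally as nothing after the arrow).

aab->; bb->a

  | abbbaab => aabaab => aab => ε
  | bbbba => abba => aaa
  | bbabab => aabab => ab
  | babab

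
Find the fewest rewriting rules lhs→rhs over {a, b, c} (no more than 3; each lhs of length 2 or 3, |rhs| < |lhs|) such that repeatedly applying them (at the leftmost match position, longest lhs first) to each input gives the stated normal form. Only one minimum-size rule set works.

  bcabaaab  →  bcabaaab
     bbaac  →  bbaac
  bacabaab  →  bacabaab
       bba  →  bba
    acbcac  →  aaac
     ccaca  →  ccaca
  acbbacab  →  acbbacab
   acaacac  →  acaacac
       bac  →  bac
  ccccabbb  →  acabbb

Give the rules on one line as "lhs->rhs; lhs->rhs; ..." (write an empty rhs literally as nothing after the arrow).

cbc->a; ccc->a

  | bcabaaab
  | bbaac
  | bacabaab
  | bba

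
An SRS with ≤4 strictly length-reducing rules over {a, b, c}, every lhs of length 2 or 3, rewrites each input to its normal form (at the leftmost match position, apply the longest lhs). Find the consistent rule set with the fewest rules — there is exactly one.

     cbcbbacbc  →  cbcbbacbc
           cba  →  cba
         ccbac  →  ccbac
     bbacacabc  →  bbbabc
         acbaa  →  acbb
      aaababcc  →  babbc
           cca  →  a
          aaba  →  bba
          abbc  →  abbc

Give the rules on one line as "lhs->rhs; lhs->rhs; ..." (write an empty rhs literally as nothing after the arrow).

  | cbcbbacbc
  | cba
  | ccbac
  | bbacacabc => bbaacabc => bbbcabc => bbbabc

aa->b; bcc->ac; ca->a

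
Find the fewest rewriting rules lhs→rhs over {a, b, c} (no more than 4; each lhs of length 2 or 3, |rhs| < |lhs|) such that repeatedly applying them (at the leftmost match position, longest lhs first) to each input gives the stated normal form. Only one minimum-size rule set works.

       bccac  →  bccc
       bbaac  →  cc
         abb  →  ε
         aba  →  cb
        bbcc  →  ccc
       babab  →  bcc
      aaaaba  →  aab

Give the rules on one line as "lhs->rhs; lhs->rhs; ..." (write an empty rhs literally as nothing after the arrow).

aba->cb; ac->; bb->c; ca->c

  | bccac => bccc
  | bbaac => caac => cac => cc
  | abb => ac => ε
  | aba => cb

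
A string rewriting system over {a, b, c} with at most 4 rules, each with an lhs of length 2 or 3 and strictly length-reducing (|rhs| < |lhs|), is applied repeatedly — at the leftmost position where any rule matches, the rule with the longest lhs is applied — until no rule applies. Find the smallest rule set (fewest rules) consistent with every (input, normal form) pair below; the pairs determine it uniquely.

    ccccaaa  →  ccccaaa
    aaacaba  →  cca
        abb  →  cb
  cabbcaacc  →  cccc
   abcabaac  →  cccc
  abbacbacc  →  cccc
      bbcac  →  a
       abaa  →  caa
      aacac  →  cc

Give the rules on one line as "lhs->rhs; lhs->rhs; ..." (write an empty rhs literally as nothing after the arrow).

ab->c; ac->c; bc->a

  | ccccaaa
  | aaacaba => aacaba => acaba => caba => cca
  | abb => cb
  | cabbcaacc => ccbcaacc => ccaaacc => ccaacc => ccacc => cccc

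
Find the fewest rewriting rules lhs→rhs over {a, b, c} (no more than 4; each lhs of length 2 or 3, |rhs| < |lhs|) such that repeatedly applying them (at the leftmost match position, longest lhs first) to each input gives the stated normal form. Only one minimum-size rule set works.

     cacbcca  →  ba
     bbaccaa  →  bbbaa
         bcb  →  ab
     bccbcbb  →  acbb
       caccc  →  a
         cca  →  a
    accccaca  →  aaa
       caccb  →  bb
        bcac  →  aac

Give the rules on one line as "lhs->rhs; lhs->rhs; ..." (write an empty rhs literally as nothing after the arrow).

acc->b; bc->a; ca->a; cbc->c

  | cacbcca => acbcca => acca => ba
  | bbaccaa => bbbaa
  | bcb => ab
  | bccbcbb => acbcbb => acbb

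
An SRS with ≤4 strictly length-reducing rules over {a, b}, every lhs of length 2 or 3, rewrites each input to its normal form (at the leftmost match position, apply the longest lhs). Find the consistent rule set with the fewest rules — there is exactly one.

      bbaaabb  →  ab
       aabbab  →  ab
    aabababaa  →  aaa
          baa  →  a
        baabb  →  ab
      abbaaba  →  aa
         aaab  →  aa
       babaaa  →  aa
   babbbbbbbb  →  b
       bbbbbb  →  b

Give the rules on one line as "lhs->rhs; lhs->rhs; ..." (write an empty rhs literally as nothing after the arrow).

aab->a; ba->; bb->b

  | bbaaabb => baaabb => aabb => ab
  | aabbab => abab => ab
  | aabababaa => aababaa => aabaa => aaa
  | baa => a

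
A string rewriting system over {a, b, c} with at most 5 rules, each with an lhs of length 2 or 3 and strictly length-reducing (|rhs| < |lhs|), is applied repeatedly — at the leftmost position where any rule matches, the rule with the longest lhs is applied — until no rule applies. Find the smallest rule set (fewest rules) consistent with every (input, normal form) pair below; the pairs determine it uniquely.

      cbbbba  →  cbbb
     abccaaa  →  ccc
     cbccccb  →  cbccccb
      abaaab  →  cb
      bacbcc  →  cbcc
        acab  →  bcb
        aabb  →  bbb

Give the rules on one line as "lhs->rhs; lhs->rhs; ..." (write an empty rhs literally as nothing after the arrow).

  | cbbbba => cbbb
  | abccaaa => cccaaa => cccba => ccc
  | cbccccb
  | abaaab => caaab => cbab => cb

aa->b; ab->c; aca->bc; ba->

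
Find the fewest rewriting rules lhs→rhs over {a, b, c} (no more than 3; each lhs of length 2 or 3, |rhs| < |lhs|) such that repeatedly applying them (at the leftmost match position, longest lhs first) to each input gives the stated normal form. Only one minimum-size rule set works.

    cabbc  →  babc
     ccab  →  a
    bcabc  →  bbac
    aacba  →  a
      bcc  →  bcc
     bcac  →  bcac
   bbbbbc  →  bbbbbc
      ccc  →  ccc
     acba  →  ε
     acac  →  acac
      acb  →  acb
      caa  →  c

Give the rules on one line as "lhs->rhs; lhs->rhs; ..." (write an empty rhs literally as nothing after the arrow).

  | cabbc => babc
  | ccab => cba => a
  | bcabc => bbac
  | aacba => cba => a

aa->; cab->ba; cba->a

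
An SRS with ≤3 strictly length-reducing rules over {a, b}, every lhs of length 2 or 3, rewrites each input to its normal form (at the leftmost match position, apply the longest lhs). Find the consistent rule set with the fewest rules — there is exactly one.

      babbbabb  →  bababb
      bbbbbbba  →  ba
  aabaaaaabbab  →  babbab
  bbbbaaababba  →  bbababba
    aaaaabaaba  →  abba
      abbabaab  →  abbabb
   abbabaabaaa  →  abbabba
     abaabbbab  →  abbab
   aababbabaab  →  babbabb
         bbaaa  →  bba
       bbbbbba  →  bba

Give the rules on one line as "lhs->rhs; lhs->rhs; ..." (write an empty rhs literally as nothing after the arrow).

aa->; bbb->b

  | babbbabb => bababb
  | bbbbbbba => bbbbba => bbba => ba
  | aabaaaaabbab => baaaaabbab => baaabbab => babbab
  | bbbbaaababba => bbaaababba => bbababba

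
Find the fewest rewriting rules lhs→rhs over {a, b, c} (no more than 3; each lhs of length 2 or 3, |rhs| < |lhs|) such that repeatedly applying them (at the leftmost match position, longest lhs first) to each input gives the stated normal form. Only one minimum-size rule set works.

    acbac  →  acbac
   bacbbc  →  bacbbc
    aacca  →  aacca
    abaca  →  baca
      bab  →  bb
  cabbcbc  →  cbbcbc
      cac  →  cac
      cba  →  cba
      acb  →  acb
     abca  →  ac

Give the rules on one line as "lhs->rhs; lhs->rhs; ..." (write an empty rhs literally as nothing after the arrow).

  | acbac
  | bacbbc
  | aacca
  | abaca => baca

ab->b; bca->ac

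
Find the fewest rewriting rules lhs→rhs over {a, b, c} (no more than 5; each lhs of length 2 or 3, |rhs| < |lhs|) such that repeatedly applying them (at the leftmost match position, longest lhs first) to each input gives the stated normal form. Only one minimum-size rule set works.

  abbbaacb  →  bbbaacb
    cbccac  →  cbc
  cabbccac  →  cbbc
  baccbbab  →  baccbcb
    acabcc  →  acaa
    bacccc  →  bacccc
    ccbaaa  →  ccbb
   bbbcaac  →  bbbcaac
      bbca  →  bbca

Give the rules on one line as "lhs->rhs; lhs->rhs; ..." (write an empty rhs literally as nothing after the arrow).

aaa->b; ab->b; bab->cb; bcc->aa

  | abbbaacb => bbbaacb
  | cbccac => caaac => cbc
  | cabbccac => cbbccac => cbaaac => cbbc
  | baccbbab => baccbcb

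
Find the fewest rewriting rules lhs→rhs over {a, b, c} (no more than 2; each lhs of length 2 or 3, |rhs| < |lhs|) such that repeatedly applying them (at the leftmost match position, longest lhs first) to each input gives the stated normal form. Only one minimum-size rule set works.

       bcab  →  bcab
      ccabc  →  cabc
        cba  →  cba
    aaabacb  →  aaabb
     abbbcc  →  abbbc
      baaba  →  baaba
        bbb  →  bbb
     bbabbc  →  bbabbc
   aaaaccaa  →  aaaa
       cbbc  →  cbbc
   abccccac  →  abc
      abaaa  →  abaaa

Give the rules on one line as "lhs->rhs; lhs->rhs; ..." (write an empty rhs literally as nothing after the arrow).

  | bcab
  | ccabc => cabc
  | cba
  | aaabacb => aaabb

ac->; cc->c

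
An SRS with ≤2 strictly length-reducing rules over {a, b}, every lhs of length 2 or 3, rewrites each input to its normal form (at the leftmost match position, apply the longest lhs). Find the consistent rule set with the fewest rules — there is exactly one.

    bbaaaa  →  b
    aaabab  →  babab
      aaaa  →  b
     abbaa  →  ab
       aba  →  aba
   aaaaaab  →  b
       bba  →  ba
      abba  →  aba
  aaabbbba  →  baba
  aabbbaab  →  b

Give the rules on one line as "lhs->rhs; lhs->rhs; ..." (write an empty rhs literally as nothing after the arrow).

  | bbaaaa => baaaa => bbaa => baa => bb => b
  | aaabab => babab
  | aaaa => baa => bb => b
  | abbaa => abaa => abb => ab

aa->b; bb->b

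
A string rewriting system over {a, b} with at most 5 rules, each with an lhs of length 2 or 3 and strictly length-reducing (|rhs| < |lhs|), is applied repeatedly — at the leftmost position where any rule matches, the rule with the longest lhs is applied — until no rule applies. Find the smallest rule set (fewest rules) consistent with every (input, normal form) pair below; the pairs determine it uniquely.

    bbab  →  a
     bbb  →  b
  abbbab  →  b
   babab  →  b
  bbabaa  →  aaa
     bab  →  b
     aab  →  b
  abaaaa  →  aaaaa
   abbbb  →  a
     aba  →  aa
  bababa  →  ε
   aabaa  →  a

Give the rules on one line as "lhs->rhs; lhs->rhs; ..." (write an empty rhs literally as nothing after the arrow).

aab->b; ab->a; ba->; bb->

  | bbab => ab => a
  | bbb => b
  | abbbab => abbab => abab => aab => b
  | babab => bab => b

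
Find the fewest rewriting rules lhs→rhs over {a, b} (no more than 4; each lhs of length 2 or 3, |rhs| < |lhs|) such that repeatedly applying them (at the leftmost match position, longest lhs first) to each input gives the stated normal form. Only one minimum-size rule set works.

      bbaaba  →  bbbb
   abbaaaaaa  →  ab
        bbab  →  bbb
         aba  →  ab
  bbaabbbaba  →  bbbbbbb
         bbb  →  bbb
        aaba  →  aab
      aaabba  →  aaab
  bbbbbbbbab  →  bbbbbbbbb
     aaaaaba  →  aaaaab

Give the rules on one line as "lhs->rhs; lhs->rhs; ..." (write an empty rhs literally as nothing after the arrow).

  | bbaaba => bbbba => bbbb
  | abbaaaaaa => abaaaaaa => abbaaaa => abaaaa => abbaa => abaa => abb => ab
  | bbab => bbb
  | aba => ab

abb->ab; ba->b; baa->bb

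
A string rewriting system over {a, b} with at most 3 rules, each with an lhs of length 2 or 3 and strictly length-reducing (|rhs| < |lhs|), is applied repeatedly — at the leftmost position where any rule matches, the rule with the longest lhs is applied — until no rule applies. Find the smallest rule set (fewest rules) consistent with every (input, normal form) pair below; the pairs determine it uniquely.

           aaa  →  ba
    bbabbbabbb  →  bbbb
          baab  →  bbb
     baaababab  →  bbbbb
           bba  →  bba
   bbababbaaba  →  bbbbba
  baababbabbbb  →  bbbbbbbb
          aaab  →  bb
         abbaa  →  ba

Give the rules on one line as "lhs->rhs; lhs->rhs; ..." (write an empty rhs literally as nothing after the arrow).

  | aaa => ba
  | bbabbbabbb => bbababbb => bbbabbb => bbbab => bbbb
  | baab => bbb
  | baaababab => bbababab => bbbabab => bbbbab => bbbbb

aa->b; ab->b; abb->a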